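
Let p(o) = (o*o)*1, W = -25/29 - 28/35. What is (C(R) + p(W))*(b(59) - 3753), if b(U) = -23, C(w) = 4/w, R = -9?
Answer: -1656263104/189225 ≈ -8752.9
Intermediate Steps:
W = -241/145 (W = -25*1/29 - 28*1/35 = -25/29 - ⅘ = -241/145 ≈ -1.6621)
p(o) = o² (p(o) = o²*1 = o²)
(C(R) + p(W))*(b(59) - 3753) = (4/(-9) + (-241/145)²)*(-23 - 3753) = (4*(-⅑) + 58081/21025)*(-3776) = (-4/9 + 58081/21025)*(-3776) = (438629/189225)*(-3776) = -1656263104/189225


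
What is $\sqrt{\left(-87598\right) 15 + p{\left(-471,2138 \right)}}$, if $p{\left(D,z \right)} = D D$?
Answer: $i \sqrt{1092129} \approx 1045.1 i$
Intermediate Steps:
$p{\left(D,z \right)} = D^{2}$
$\sqrt{\left(-87598\right) 15 + p{\left(-471,2138 \right)}} = \sqrt{\left(-87598\right) 15 + \left(-471\right)^{2}} = \sqrt{-1313970 + 221841} = \sqrt{-1092129} = i \sqrt{1092129}$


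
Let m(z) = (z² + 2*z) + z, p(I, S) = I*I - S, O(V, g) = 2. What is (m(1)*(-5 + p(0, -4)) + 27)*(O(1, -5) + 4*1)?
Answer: 138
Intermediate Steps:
p(I, S) = I² - S
m(z) = z² + 3*z
(m(1)*(-5 + p(0, -4)) + 27)*(O(1, -5) + 4*1) = ((1*(3 + 1))*(-5 + (0² - 1*(-4))) + 27)*(2 + 4*1) = ((1*4)*(-5 + (0 + 4)) + 27)*(2 + 4) = (4*(-5 + 4) + 27)*6 = (4*(-1) + 27)*6 = (-4 + 27)*6 = 23*6 = 138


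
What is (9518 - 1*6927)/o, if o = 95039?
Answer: 2591/95039 ≈ 0.027262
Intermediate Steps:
(9518 - 1*6927)/o = (9518 - 1*6927)/95039 = (9518 - 6927)*(1/95039) = 2591*(1/95039) = 2591/95039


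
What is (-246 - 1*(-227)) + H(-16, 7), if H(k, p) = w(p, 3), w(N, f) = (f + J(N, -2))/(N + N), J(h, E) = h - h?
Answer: -263/14 ≈ -18.786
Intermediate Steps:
J(h, E) = 0
w(N, f) = f/(2*N) (w(N, f) = (f + 0)/(N + N) = f/((2*N)) = f*(1/(2*N)) = f/(2*N))
H(k, p) = 3/(2*p) (H(k, p) = (½)*3/p = 3/(2*p))
(-246 - 1*(-227)) + H(-16, 7) = (-246 - 1*(-227)) + (3/2)/7 = (-246 + 227) + (3/2)*(⅐) = -19 + 3/14 = -263/14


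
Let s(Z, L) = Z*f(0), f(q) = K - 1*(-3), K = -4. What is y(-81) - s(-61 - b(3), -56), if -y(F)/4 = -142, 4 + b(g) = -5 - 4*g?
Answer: 528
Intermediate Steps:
b(g) = -9 - 4*g (b(g) = -4 + (-5 - 4*g) = -9 - 4*g)
y(F) = 568 (y(F) = -4*(-142) = 568)
f(q) = -1 (f(q) = -4 - 1*(-3) = -4 + 3 = -1)
s(Z, L) = -Z (s(Z, L) = Z*(-1) = -Z)
y(-81) - s(-61 - b(3), -56) = 568 - (-1)*(-61 - (-9 - 4*3)) = 568 - (-1)*(-61 - (-9 - 12)) = 568 - (-1)*(-61 - 1*(-21)) = 568 - (-1)*(-61 + 21) = 568 - (-1)*(-40) = 568 - 1*40 = 568 - 40 = 528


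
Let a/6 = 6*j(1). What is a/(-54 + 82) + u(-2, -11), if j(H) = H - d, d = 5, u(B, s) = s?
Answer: -113/7 ≈ -16.143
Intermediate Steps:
j(H) = -5 + H (j(H) = H - 1*5 = H - 5 = -5 + H)
a = -144 (a = 6*(6*(-5 + 1)) = 6*(6*(-4)) = 6*(-24) = -144)
a/(-54 + 82) + u(-2, -11) = -144/(-54 + 82) - 11 = -144/28 - 11 = -144*1/28 - 11 = -36/7 - 11 = -113/7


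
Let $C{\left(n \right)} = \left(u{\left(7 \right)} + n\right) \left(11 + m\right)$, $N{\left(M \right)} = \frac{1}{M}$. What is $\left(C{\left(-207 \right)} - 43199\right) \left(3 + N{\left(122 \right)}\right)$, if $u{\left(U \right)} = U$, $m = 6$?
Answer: $- \frac{17101833}{122} \approx -1.4018 \cdot 10^{5}$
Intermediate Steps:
$C{\left(n \right)} = 119 + 17 n$ ($C{\left(n \right)} = \left(7 + n\right) \left(11 + 6\right) = \left(7 + n\right) 17 = 119 + 17 n$)
$\left(C{\left(-207 \right)} - 43199\right) \left(3 + N{\left(122 \right)}\right) = \left(\left(119 + 17 \left(-207\right)\right) - 43199\right) \left(3 + \frac{1}{122}\right) = \left(\left(119 - 3519\right) - 43199\right) \left(3 + \frac{1}{122}\right) = \left(-3400 - 43199\right) \frac{367}{122} = \left(-46599\right) \frac{367}{122} = - \frac{17101833}{122}$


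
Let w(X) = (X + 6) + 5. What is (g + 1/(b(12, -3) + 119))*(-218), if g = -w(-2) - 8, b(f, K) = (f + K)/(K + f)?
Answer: 222251/60 ≈ 3704.2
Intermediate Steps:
w(X) = 11 + X (w(X) = (6 + X) + 5 = 11 + X)
b(f, K) = 1 (b(f, K) = (K + f)/(K + f) = 1)
g = -17 (g = -(11 - 2) - 8 = -1*9 - 8 = -9 - 8 = -17)
(g + 1/(b(12, -3) + 119))*(-218) = (-17 + 1/(1 + 119))*(-218) = (-17 + 1/120)*(-218) = -2039/120*(-218) = 222251/60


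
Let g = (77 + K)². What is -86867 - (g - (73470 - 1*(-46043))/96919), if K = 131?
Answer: -12612046876/96919 ≈ -1.3013e+5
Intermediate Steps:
g = 43264 (g = (77 + 131)² = 208² = 43264)
-86867 - (g - (73470 - 1*(-46043))/96919) = -86867 - (43264 - (73470 - 1*(-46043))/96919) = -86867 - (43264 - (73470 + 46043)/96919) = -86867 - (43264 - 119513/96919) = -86867 - 1*4192984103/96919 = -86867 - 4192984103/96919 = -12612046876/96919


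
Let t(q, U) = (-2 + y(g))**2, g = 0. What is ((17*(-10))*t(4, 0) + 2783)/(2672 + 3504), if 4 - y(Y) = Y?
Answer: 2103/6176 ≈ 0.34051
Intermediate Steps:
y(Y) = 4 - Y
t(q, U) = 4 (t(q, U) = (-2 + (4 - 1*0))**2 = (-2 + (4 + 0))**2 = (-2 + 4)**2 = 2**2 = 4)
((17*(-10))*t(4, 0) + 2783)/(2672 + 3504) = ((17*(-10))*4 + 2783)/(2672 + 3504) = (-170*4 + 2783)/6176 = (-680 + 2783)*(1/6176) = 2103*(1/6176) = 2103/6176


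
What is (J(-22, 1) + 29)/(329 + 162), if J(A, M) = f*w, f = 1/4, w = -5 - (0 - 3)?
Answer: 57/982 ≈ 0.058045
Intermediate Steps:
w = -2 (w = -5 - 1*(-3) = -5 + 3 = -2)
f = ¼ ≈ 0.25000
J(A, M) = -½ (J(A, M) = (¼)*(-2) = -½)
(J(-22, 1) + 29)/(329 + 162) = (-½ + 29)/(329 + 162) = (57/2)/491 = (57/2)*(1/491) = 57/982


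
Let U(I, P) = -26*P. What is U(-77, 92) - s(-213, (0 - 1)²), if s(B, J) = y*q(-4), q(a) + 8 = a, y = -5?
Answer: -2452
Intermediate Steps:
q(a) = -8 + a
s(B, J) = 60 (s(B, J) = -5*(-8 - 4) = -5*(-12) = 60)
U(-77, 92) - s(-213, (0 - 1)²) = -26*92 - 1*60 = -2392 - 60 = -2452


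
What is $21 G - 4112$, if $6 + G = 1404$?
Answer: $25246$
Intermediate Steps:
$G = 1398$ ($G = -6 + 1404 = 1398$)
$21 G - 4112 = 21 \cdot 1398 - 4112 = 29358 - 4112 = 25246$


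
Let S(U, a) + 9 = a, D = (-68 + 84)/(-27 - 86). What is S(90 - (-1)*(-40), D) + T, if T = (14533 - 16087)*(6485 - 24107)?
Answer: 3094457411/113 ≈ 2.7385e+7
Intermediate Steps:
T = 27384588 (T = -1554*(-17622) = 27384588)
D = -16/113 (D = 16/(-113) = 16*(-1/113) = -16/113 ≈ -0.14159)
S(U, a) = -9 + a
S(90 - (-1)*(-40), D) + T = (-9 - 16/113) + 27384588 = -1033/113 + 27384588 = 3094457411/113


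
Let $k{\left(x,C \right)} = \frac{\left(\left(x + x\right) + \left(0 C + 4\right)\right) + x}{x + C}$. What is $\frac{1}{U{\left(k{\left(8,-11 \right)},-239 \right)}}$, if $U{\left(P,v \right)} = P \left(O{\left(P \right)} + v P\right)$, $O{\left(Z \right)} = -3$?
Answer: $- \frac{9}{187124} \approx -4.8096 \cdot 10^{-5}$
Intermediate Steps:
$k{\left(x,C \right)} = \frac{4 + 3 x}{C + x}$ ($k{\left(x,C \right)} = \frac{\left(2 x + \left(0 + 4\right)\right) + x}{C + x} = \frac{\left(2 x + 4\right) + x}{C + x} = \frac{\left(4 + 2 x\right) + x}{C + x} = \frac{4 + 3 x}{C + x}$)
$U{\left(P,v \right)} = P \left(-3 + P v\right)$ ($U{\left(P,v \right)} = P \left(-3 + v P\right) = P \left(-3 + P v\right)$)
$\frac{1}{U{\left(k{\left(8,-11 \right)},-239 \right)}} = \frac{1}{\frac{4 + 3 \cdot 8}{-11 + 8} \left(-3 + \frac{4 + 3 \cdot 8}{-11 + 8} \left(-239\right)\right)} = \frac{1}{\frac{4 + 24}{-3} \left(-3 + \frac{4 + 24}{-3} \left(-239\right)\right)} = \frac{1}{\left(- \frac{1}{3}\right) 28 \left(-3 + \left(- \frac{1}{3}\right) 28 \left(-239\right)\right)} = \frac{1}{\left(- \frac{28}{3}\right) \left(-3 - - \frac{6692}{3}\right)} = \frac{1}{\left(- \frac{28}{3}\right) \left(-3 + \frac{6692}{3}\right)} = \frac{1}{\left(- \frac{28}{3}\right) \frac{6683}{3}} = \frac{1}{- \frac{187124}{9}} = - \frac{9}{187124}$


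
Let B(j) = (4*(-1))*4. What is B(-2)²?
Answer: 256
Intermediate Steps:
B(j) = -16 (B(j) = -4*4 = -16)
B(-2)² = (-16)² = 256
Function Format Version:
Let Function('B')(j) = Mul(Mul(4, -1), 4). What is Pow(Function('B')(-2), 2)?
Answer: 256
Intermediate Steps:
Function('B')(j) = -16 (Function('B')(j) = Mul(-4, 4) = -16)
Pow(Function('B')(-2), 2) = Pow(-16, 2) = 256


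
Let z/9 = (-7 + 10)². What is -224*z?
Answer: -18144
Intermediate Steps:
z = 81 (z = 9*(-7 + 10)² = 9*3² = 9*9 = 81)
-224*z = -224*81 = -18144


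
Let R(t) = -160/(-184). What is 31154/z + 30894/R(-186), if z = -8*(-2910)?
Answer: 413562661/11640 ≈ 35529.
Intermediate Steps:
z = 23280
R(t) = 20/23 (R(t) = -160*(-1/184) = 20/23)
31154/z + 30894/R(-186) = 31154/23280 + 30894/(20/23) = 31154*(1/23280) + 30894*(23/20) = 15577/11640 + 355281/10 = 413562661/11640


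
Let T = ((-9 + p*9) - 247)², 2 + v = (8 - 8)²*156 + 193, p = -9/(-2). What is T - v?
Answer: 184997/4 ≈ 46249.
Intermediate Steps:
p = 9/2 (p = -9*(-½) = 9/2 ≈ 4.5000)
v = 191 (v = -2 + ((8 - 8)²*156 + 193) = -2 + (0²*156 + 193) = -2 + (0*156 + 193) = -2 + (0 + 193) = -2 + 193 = 191)
T = 185761/4 (T = ((-9 + (9/2)*9) - 247)² = ((-9 + 81/2) - 247)² = (63/2 - 247)² = (-431/2)² = 185761/4 ≈ 46440.)
T - v = 185761/4 - 1*191 = 185761/4 - 191 = 184997/4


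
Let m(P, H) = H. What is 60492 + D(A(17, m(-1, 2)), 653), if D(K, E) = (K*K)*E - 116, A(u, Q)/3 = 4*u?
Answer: 27235624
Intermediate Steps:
A(u, Q) = 12*u (A(u, Q) = 3*(4*u) = 12*u)
D(K, E) = -116 + E*K² (D(K, E) = K²*E - 116 = E*K² - 116 = -116 + E*K²)
60492 + D(A(17, m(-1, 2)), 653) = 60492 + (-116 + 653*(12*17)²) = 60492 + (-116 + 653*204²) = 60492 + (-116 + 653*41616) = 60492 + (-116 + 27175248) = 60492 + 27175132 = 27235624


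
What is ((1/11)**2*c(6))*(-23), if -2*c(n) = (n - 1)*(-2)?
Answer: -115/121 ≈ -0.95041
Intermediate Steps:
c(n) = -1 + n (c(n) = -(n - 1)*(-2)/2 = -(-1 + n)*(-2)/2 = -(2 - 2*n)/2 = -1 + n)
((1/11)**2*c(6))*(-23) = ((1/11)**2*(-1 + 6))*(-23) = ((1/11)**2*5)*(-23) = ((1/121)*5)*(-23) = (5/121)*(-23) = -115/121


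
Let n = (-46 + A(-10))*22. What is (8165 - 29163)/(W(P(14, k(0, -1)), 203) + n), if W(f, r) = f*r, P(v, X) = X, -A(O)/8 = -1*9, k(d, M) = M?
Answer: -20998/369 ≈ -56.905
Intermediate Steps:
A(O) = 72 (A(O) = -(-8)*9 = -8*(-9) = 72)
n = 572 (n = (-46 + 72)*22 = 26*22 = 572)
(8165 - 29163)/(W(P(14, k(0, -1)), 203) + n) = (8165 - 29163)/(-1*203 + 572) = -20998/(-203 + 572) = -20998/369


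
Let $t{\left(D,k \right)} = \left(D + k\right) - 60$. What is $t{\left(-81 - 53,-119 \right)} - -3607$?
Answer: $3294$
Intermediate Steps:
$t{\left(D,k \right)} = -60 + D + k$
$t{\left(-81 - 53,-119 \right)} - -3607 = \left(-60 - 134 - 119\right) - -3607 = \left(-60 - 134 - 119\right) + 3607 = -313 + 3607 = 3294$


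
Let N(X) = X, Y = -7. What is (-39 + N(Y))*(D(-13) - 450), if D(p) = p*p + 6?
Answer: 12650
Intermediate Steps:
D(p) = 6 + p**2 (D(p) = p**2 + 6 = 6 + p**2)
(-39 + N(Y))*(D(-13) - 450) = (-39 - 7)*((6 + (-13)**2) - 450) = -46*((6 + 169) - 450) = -46*(175 - 450) = -46*(-275) = 12650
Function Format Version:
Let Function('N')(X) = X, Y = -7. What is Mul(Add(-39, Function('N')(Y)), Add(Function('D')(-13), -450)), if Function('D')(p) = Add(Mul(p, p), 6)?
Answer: 12650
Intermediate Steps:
Function('D')(p) = Add(6, Pow(p, 2)) (Function('D')(p) = Add(Pow(p, 2), 6) = Add(6, Pow(p, 2)))
Mul(Add(-39, Function('N')(Y)), Add(Function('D')(-13), -450)) = Mul(Add(-39, -7), Add(Add(6, Pow(-13, 2)), -450)) = Mul(-46, Add(Add(6, 169), -450)) = Mul(-46, Add(175, -450)) = Mul(-46, -275) = 12650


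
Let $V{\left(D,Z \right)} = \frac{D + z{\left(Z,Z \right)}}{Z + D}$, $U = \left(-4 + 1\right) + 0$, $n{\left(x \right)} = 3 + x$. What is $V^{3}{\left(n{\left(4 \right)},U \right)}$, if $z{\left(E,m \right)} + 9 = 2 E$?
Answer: $-8$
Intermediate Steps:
$z{\left(E,m \right)} = -9 + 2 E$
$U = -3$ ($U = -3 + 0 = -3$)
$V{\left(D,Z \right)} = \frac{-9 + D + 2 Z}{D + Z}$ ($V{\left(D,Z \right)} = \frac{D + \left(-9 + 2 Z\right)}{Z + D} = \frac{-9 + D + 2 Z}{D + Z}$)
$V^{3}{\left(n{\left(4 \right)},U \right)} = \left(\frac{-9 + \left(3 + 4\right) + 2 \left(-3\right)}{\left(3 + 4\right) - 3}\right)^{3} = \left(\frac{-9 + 7 - 6}{7 - 3}\right)^{3} = \left(\frac{1}{4} \left(-8\right)\right)^{3} = \left(-2\right)^{3} = -8$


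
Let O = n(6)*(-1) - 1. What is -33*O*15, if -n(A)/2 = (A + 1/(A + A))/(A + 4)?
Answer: -429/4 ≈ -107.25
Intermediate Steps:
n(A) = -2*(A + 1/(2*A))/(4 + A) (n(A) = -2*(A + 1/(A + A))/(A + 4) = -2*(A + 1/(2*A))/(4 + A))
O = 13/60 (O = ((-1 - 2*6²)/(6*(4 + 6)))*(-1) - 1 = ((⅙)*(-1 - 2*36)/10)*(-1) - 1 = ((⅙)*(⅒)*(-1 - 72))*(-1) - 1 = ((⅙)*(⅒)*(-73))*(-1) - 1 = -73/60*(-1) - 1 = 73/60 - 1 = 13/60 ≈ 0.21667)
-33*O*15 = -33*13/60*15 = -143/20*15 = -429/4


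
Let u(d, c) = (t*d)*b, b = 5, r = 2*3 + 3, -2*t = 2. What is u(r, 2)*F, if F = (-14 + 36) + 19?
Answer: -1845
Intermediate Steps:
t = -1 (t = -½*2 = -1)
r = 9 (r = 6 + 3 = 9)
u(d, c) = -5*d (u(d, c) = -d*5 = -5*d)
F = 41 (F = 22 + 19 = 41)
u(r, 2)*F = -5*9*41 = -45*41 = -1845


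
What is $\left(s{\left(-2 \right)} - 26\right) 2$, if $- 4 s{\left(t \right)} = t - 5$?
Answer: $- \frac{97}{2} \approx -48.5$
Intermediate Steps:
$s{\left(t \right)} = \frac{5}{4} - \frac{t}{4}$ ($s{\left(t \right)} = - \frac{t - 5}{4} = - \frac{-5 + t}{4} = \frac{5}{4} - \frac{t}{4}$)
$\left(s{\left(-2 \right)} - 26\right) 2 = \left(\left(\frac{5}{4} - - \frac{1}{2}\right) - 26\right) 2 = \left(\left(\frac{5}{4} + \frac{1}{2}\right) - 26\right) 2 = \left(\frac{7}{4} - 26\right) 2 = \left(- \frac{97}{4}\right) 2 = - \frac{97}{2}$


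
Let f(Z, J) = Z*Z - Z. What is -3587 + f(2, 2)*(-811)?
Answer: -5209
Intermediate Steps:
f(Z, J) = Z² - Z
-3587 + f(2, 2)*(-811) = -3587 + (2*(-1 + 2))*(-811) = -3587 + (2*1)*(-811) = -3587 + 2*(-811) = -3587 - 1622 = -5209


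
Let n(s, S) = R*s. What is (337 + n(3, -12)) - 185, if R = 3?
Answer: 161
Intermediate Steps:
n(s, S) = 3*s
(337 + n(3, -12)) - 185 = (337 + 3*3) - 185 = (337 + 9) - 185 = 346 - 185 = 161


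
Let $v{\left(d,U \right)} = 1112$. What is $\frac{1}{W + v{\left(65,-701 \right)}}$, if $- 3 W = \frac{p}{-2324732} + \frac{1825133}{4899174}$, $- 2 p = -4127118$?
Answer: $\frac{17083899857052}{19000230035797279} \approx 0.00089914$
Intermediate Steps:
$p = 2063559$ ($p = \left(- \frac{1}{2}\right) \left(-4127118\right) = 2063559$)
$W = \frac{2933394755455}{17083899857052}$ ($W = - \frac{\frac{2063559}{-2324732} + \frac{1825133}{4899174}}{3} = - \frac{2063559 \left(- \frac{1}{2324732}\right) + 1825133 \cdot \frac{1}{4899174}}{3} = - \frac{- \frac{2063559}{2324732} + \frac{1825133}{4899174}}{3} = \left(- \frac{1}{3}\right) \left(- \frac{2933394755455}{5694633285684}\right) = \frac{2933394755455}{17083899857052} \approx 0.17171$)
$\frac{1}{W + v{\left(65,-701 \right)}} = \frac{1}{\frac{2933394755455}{17083899857052} + 1112} = \frac{1}{\frac{19000230035797279}{17083899857052}} = \frac{17083899857052}{19000230035797279}$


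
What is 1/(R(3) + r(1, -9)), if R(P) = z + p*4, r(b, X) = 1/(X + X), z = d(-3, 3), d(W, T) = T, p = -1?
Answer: -18/19 ≈ -0.94737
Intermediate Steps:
z = 3
r(b, X) = 1/(2*X)
R(P) = -1 (R(P) = 3 - 1*4 = 3 - 4 = -1)
1/(R(3) + r(1, -9)) = 1/(-1 + (½)/(-9)) = 1/(-1 + (½)*(-⅑)) = 1/(-1 - 1/18) = 1/(-19/18) = -18/19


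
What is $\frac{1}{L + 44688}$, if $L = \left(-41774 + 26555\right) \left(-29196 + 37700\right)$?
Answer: $- \frac{1}{129377688} \approx -7.7293 \cdot 10^{-9}$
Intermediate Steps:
$L = -129422376$ ($L = \left(-15219\right) 8504 = -129422376$)
$\frac{1}{L + 44688} = \frac{1}{-129422376 + 44688} = \frac{1}{-129377688} = - \frac{1}{129377688}$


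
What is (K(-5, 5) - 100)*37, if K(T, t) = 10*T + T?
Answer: -5735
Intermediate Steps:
K(T, t) = 11*T
(K(-5, 5) - 100)*37 = (11*(-5) - 100)*37 = (-55 - 100)*37 = -155*37 = -5735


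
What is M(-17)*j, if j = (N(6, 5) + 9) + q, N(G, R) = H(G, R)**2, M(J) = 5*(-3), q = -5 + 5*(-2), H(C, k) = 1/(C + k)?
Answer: 10875/121 ≈ 89.876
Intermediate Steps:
q = -15 (q = -5 - 10 = -15)
M(J) = -15
N(G, R) = (G + R)**(-2) (N(G, R) = (1/(G + R))**2 = (G + R)**(-2))
j = -725/121 (j = ((6 + 5)**(-2) + 9) - 15 = (11**(-2) + 9) - 15 = (1/121 + 9) - 15 = 1090/121 - 15 = -725/121 ≈ -5.9917)
M(-17)*j = -15*(-725/121) = 10875/121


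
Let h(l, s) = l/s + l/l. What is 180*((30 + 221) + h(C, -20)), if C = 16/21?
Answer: 317472/7 ≈ 45353.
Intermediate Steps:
C = 16/21 (C = 16*(1/21) = 16/21 ≈ 0.76190)
h(l, s) = 1 + l/s (h(l, s) = l/s + 1 = 1 + l/s)
180*((30 + 221) + h(C, -20)) = 180*((30 + 221) + (16/21 - 20)/(-20)) = 180*(251 - 1/20*(-404/21)) = 180*(251 + 101/105) = 180*(26456/105) = 317472/7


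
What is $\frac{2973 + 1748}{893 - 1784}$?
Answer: $- \frac{4721}{891} \approx -5.2985$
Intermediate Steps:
$\frac{2973 + 1748}{893 - 1784} = \frac{4721}{-891} = 4721 \left(- \frac{1}{891}\right) = - \frac{4721}{891}$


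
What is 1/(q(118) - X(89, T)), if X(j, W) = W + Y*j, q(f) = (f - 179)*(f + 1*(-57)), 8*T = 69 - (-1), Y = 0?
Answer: -4/14919 ≈ -0.00026811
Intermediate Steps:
T = 35/4 (T = (69 - (-1))/8 = (69 - 1*(-1))/8 = (69 + 1)/8 = (⅛)*70 = 35/4 ≈ 8.7500)
q(f) = (-179 + f)*(-57 + f) (q(f) = (-179 + f)*(f - 57) = (-179 + f)*(-57 + f))
X(j, W) = W (X(j, W) = W + 0*j = W + 0 = W)
1/(q(118) - X(89, T)) = 1/((10203 + 118² - 236*118) - 1*35/4) = 1/((10203 + 13924 - 27848) - 35/4) = 1/(-3721 - 35/4) = 1/(-14919/4) = -4/14919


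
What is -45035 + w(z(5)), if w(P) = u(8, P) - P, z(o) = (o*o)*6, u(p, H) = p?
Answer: -45177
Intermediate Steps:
z(o) = 6*o² (z(o) = o²*6 = 6*o²)
w(P) = 8 - P
-45035 + w(z(5)) = -45035 + (8 - 6*5²) = -45035 + (8 - 6*25) = -45035 + (8 - 1*150) = -45035 + (8 - 150) = -45035 - 142 = -45177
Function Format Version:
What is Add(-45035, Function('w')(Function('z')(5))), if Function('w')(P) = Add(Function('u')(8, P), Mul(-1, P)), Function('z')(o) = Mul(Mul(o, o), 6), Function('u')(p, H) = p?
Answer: -45177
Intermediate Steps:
Function('z')(o) = Mul(6, Pow(o, 2)) (Function('z')(o) = Mul(Pow(o, 2), 6) = Mul(6, Pow(o, 2)))
Function('w')(P) = Add(8, Mul(-1, P))
Add(-45035, Function('w')(Function('z')(5))) = Add(-45035, Add(8, Mul(-1, Mul(6, Pow(5, 2))))) = Add(-45035, Add(8, Mul(-1, Mul(6, 25)))) = Add(-45035, Add(8, Mul(-1, 150))) = Add(-45035, Add(8, -150)) = Add(-45035, -142) = -45177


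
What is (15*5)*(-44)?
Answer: -3300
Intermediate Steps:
(15*5)*(-44) = 75*(-44) = -3300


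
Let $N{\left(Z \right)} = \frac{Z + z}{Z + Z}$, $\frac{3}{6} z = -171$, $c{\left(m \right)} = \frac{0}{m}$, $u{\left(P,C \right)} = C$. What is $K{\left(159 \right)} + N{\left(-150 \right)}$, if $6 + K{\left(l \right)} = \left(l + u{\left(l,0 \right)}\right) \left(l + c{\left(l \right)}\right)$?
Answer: $\frac{631916}{25} \approx 25277.0$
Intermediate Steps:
$c{\left(m \right)} = 0$
$z = -342$ ($z = 2 \left(-171\right) = -342$)
$N{\left(Z \right)} = \frac{-342 + Z}{2 Z}$ ($N{\left(Z \right)} = \frac{Z - 342}{Z + Z} = \frac{-342 + Z}{2 Z}$)
$K{\left(l \right)} = -6 + l^{2}$ ($K{\left(l \right)} = -6 + \left(l + 0\right) \left(l + 0\right) = -6 + l l = -6 + l^{2}$)
$K{\left(159 \right)} + N{\left(-150 \right)} = \left(-6 + 159^{2}\right) + \frac{-342 - 150}{2 \left(-150\right)} = \left(-6 + 25281\right) + \frac{1}{2} \left(- \frac{1}{150}\right) \left(-492\right) = 25275 + \frac{41}{25} = \frac{631916}{25}$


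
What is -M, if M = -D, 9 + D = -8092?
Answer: -8101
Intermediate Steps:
D = -8101 (D = -9 - 8092 = -8101)
M = 8101 (M = -1*(-8101) = 8101)
-M = -1*8101 = -8101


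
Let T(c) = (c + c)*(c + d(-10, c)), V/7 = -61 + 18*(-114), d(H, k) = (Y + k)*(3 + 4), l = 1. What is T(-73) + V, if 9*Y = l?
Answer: 633235/9 ≈ 70360.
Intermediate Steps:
Y = ⅑ (Y = (⅑)*1 = ⅑ ≈ 0.11111)
d(H, k) = 7/9 + 7*k (d(H, k) = (⅑ + k)*(3 + 4) = (⅑ + k)*7 = 7/9 + 7*k)
V = -14791 (V = 7*(-61 + 18*(-114)) = 7*(-61 - 2052) = 7*(-2113) = -14791)
T(c) = 2*c*(7/9 + 8*c) (T(c) = (c + c)*(c + (7/9 + 7*c)) = (2*c)*(7/9 + 8*c) = 2*c*(7/9 + 8*c))
T(-73) + V = (2/9)*(-73)*(7 + 72*(-73)) - 14791 = (2/9)*(-73)*(7 - 5256) - 14791 = (2/9)*(-73)*(-5249) - 14791 = 766354/9 - 14791 = 633235/9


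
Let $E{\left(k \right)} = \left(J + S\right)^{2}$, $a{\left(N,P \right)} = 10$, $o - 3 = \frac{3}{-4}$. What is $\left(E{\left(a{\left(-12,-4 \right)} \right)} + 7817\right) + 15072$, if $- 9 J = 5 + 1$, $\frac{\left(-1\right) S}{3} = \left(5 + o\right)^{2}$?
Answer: $\frac{110511457}{2304} \approx 47965.0$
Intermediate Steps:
$o = \frac{9}{4}$ ($o = 3 + \frac{3}{-4} = 3 + 3 \left(- \frac{1}{4}\right) = 3 - \frac{3}{4} = \frac{9}{4} \approx 2.25$)
$S = - \frac{2523}{16}$ ($S = - 3 \left(5 + \frac{9}{4}\right)^{2} = - 3 \left(\frac{29}{4}\right)^{2} = \left(-3\right) \frac{841}{16} = - \frac{2523}{16} \approx -157.69$)
$J = - \frac{2}{3}$ ($J = - \frac{5 + 1}{9} = \left(- \frac{1}{9}\right) 6 = - \frac{2}{3} \approx -0.66667$)
$E{\left(k \right)} = \frac{57775201}{2304}$ ($E{\left(k \right)} = \left(- \frac{2}{3} - \frac{2523}{16}\right)^{2} = \left(- \frac{7601}{48}\right)^{2} = \frac{57775201}{2304}$)
$\left(E{\left(a{\left(-12,-4 \right)} \right)} + 7817\right) + 15072 = \left(\frac{57775201}{2304} + 7817\right) + 15072 = \frac{75785569}{2304} + 15072 = \frac{110511457}{2304}$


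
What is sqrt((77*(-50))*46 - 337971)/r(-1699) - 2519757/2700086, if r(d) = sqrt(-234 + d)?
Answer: -2519757/2700086 + sqrt(995632243)/1933 ≈ 15.390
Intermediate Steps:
sqrt((77*(-50))*46 - 337971)/r(-1699) - 2519757/2700086 = sqrt((77*(-50))*46 - 337971)/(sqrt(-234 - 1699)) - 2519757/2700086 = sqrt(-3850*46 - 337971)/(sqrt(-1933)) - 2519757*1/2700086 = sqrt(-177100 - 337971)/((I*sqrt(1933))) - 2519757/2700086 = sqrt(-515071)*(-I*sqrt(1933)/1933) - 2519757/2700086 = (I*sqrt(515071))*(-I*sqrt(1933)/1933) - 2519757/2700086 = sqrt(995632243)/1933 - 2519757/2700086 = -2519757/2700086 + sqrt(995632243)/1933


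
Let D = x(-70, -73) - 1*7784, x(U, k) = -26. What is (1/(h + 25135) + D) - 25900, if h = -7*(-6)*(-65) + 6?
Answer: -755474809/22411 ≈ -33710.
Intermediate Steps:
h = -2724 (h = 42*(-65) + 6 = -2730 + 6 = -2724)
D = -7810 (D = -26 - 1*7784 = -26 - 7784 = -7810)
(1/(h + 25135) + D) - 25900 = (1/(-2724 + 25135) - 7810) - 25900 = (1/22411 - 7810) - 25900 = -175029909/22411 - 25900 = -755474809/22411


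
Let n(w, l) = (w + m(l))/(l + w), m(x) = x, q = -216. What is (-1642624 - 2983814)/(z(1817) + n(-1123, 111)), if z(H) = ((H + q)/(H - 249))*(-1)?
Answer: 2418084928/11 ≈ 2.1983e+8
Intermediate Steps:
n(w, l) = 1 (n(w, l) = (w + l)/(l + w) = (l + w)/(l + w) = 1)
z(H) = -(-216 + H)/(-249 + H) (z(H) = ((H - 216)/(H - 249))*(-1) = ((-216 + H)/(-249 + H))*(-1) = -(-216 + H)/(-249 + H))
(-1642624 - 2983814)/(z(1817) + n(-1123, 111)) = (-1642624 - 2983814)/((216 - 1*1817)/(-249 + 1817) + 1) = -4626438/((216 - 1817)/1568 + 1) = -4626438/((1/1568)*(-1601) + 1) = -4626438/(-1601/1568 + 1) = -4626438/(-33/1568) = -4626438*(-1568/33) = 2418084928/11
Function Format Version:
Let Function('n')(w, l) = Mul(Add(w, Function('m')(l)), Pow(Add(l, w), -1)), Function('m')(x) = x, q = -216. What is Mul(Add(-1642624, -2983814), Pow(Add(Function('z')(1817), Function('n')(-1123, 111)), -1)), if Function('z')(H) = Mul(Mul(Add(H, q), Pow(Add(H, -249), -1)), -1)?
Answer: Rational(2418084928, 11) ≈ 2.1983e+8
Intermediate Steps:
Function('n')(w, l) = 1 (Function('n')(w, l) = Mul(Add(w, l), Pow(Add(l, w), -1)) = Mul(Add(l, w), Pow(Add(l, w), -1)) = 1)
Function('z')(H) = Mul(-1, Pow(Add(-249, H), -1), Add(-216, H)) (Function('z')(H) = Mul(Mul(Add(H, -216), Pow(Add(H, -249), -1)), -1) = Mul(Mul(Add(-216, H), Pow(Add(-249, H), -1)), -1) = Mul(Mul(Pow(Add(-249, H), -1), Add(-216, H)), -1) = Mul(-1, Pow(Add(-249, H), -1), Add(-216, H)))
Mul(Add(-1642624, -2983814), Pow(Add(Function('z')(1817), Function('n')(-1123, 111)), -1)) = Mul(Add(-1642624, -2983814), Pow(Add(Mul(Pow(Add(-249, 1817), -1), Add(216, Mul(-1, 1817))), 1), -1)) = Mul(-4626438, Pow(Add(Mul(Pow(1568, -1), Add(216, -1817)), 1), -1)) = Mul(-4626438, Pow(Add(Mul(Rational(1, 1568), -1601), 1), -1)) = Mul(-4626438, Pow(Add(Rational(-1601, 1568), 1), -1)) = Mul(-4626438, Pow(Rational(-33, 1568), -1)) = Mul(-4626438, Rational(-1568, 33)) = Rational(2418084928, 11)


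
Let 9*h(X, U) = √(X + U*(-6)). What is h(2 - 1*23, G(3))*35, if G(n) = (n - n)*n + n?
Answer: 35*I*√39/9 ≈ 24.286*I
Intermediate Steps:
G(n) = n (G(n) = 0*n + n = 0 + n = n)
h(X, U) = √(X - 6*U)/9 (h(X, U) = √(X + U*(-6))/9 = √(X - 6*U)/9)
h(2 - 1*23, G(3))*35 = (√((2 - 1*23) - 6*3)/9)*35 = (√((2 - 23) - 18)/9)*35 = (√(-21 - 18)/9)*35 = (√(-39)/9)*35 = ((I*√39)/9)*35 = (I*√39/9)*35 = 35*I*√39/9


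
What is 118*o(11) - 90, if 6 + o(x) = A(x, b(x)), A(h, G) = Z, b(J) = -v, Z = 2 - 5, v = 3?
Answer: -1152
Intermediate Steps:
Z = -3
b(J) = -3 (b(J) = -1*3 = -3)
A(h, G) = -3
o(x) = -9 (o(x) = -6 - 3 = -9)
118*o(11) - 90 = 118*(-9) - 90 = -1062 - 90 = -1152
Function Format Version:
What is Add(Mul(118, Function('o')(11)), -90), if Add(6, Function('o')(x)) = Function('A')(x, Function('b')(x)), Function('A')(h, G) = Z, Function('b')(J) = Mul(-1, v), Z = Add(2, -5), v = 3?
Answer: -1152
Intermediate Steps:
Z = -3
Function('b')(J) = -3 (Function('b')(J) = Mul(-1, 3) = -3)
Function('A')(h, G) = -3
Function('o')(x) = -9 (Function('o')(x) = Add(-6, -3) = -9)
Add(Mul(118, Function('o')(11)), -90) = Add(Mul(118, -9), -90) = Add(-1062, -90) = -1152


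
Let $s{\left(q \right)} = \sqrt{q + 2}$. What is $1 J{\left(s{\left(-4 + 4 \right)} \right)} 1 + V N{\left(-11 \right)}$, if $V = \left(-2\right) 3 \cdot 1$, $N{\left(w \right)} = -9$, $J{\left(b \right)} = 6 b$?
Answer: $54 + 6 \sqrt{2} \approx 62.485$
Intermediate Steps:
$s{\left(q \right)} = \sqrt{2 + q}$
$V = -6$ ($V = \left(-6\right) 1 = -6$)
$1 J{\left(s{\left(-4 + 4 \right)} \right)} 1 + V N{\left(-11 \right)} = 1 \cdot 6 \sqrt{2 + \left(-4 + 4\right)} 1 - -54 = 1 \cdot 6 \sqrt{2 + 0} \cdot 1 + 54 = 1 \cdot 6 \sqrt{2} \cdot 1 + 54 = 6 \sqrt{2} \cdot 1 + 54 = 6 \sqrt{2} + 54 = 54 + 6 \sqrt{2}$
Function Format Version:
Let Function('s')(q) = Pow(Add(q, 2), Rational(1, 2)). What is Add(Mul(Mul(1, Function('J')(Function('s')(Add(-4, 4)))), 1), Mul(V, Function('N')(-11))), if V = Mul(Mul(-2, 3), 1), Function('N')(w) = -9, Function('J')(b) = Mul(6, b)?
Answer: Add(54, Mul(6, Pow(2, Rational(1, 2)))) ≈ 62.485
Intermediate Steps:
Function('s')(q) = Pow(Add(2, q), Rational(1, 2))
V = -6 (V = Mul(-6, 1) = -6)
Add(Mul(Mul(1, Function('J')(Function('s')(Add(-4, 4)))), 1), Mul(V, Function('N')(-11))) = Add(Mul(Mul(1, Mul(6, Pow(Add(2, Add(-4, 4)), Rational(1, 2)))), 1), Mul(-6, -9)) = Add(Mul(Mul(1, Mul(6, Pow(Add(2, 0), Rational(1, 2)))), 1), 54) = Add(Mul(Mul(1, Mul(6, Pow(2, Rational(1, 2)))), 1), 54) = Add(Mul(Mul(6, Pow(2, Rational(1, 2))), 1), 54) = Add(Mul(6, Pow(2, Rational(1, 2))), 54) = Add(54, Mul(6, Pow(2, Rational(1, 2))))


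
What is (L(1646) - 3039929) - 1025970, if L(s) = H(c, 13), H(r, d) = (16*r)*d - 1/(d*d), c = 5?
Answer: -686961172/169 ≈ -4.0649e+6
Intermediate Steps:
H(r, d) = -1/d² + 16*d*r (H(r, d) = 16*d*r - 1/(d²) = 16*d*r - 1/d² = -1/d² + 16*d*r)
L(s) = 175759/169 (L(s) = -1/13² + 16*13*5 = -1*1/169 + 1040 = -1/169 + 1040 = 175759/169)
(L(1646) - 3039929) - 1025970 = (175759/169 - 3039929) - 1025970 = -513572242/169 - 1025970 = -686961172/169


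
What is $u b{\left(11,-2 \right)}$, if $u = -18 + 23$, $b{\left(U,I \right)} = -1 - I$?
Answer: $5$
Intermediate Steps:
$u = 5$
$u b{\left(11,-2 \right)} = 5 \left(-1 - -2\right) = 5 \left(-1 + 2\right) = 5 \cdot 1 = 5$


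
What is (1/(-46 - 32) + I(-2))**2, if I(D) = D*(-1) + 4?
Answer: 218089/6084 ≈ 35.846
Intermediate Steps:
I(D) = 4 - D (I(D) = -D + 4 = 4 - D)
(1/(-46 - 32) + I(-2))**2 = (1/(-46 - 32) + (4 - 1*(-2)))**2 = (1/(-78) + (4 + 2))**2 = (-1/78 + 6)**2 = (467/78)**2 = 218089/6084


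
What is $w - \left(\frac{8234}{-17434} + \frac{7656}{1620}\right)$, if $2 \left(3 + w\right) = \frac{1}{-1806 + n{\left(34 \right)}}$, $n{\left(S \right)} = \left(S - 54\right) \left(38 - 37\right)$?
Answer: $- \frac{1355425229}{186854580} \approx -7.2539$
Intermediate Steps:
$n{\left(S \right)} = -54 + S$ ($n{\left(S \right)} = \left(-54 + S\right) 1 = -54 + S$)
$w = - \frac{10957}{3652}$ ($w = -3 + \frac{1}{2 \left(-1806 + \left(-54 + 34\right)\right)} = -3 + \frac{1}{2 \left(-1806 - 20\right)} = -3 + \frac{1}{2 \left(-1826\right)} = -3 + \frac{1}{2} \left(- \frac{1}{1826}\right) = -3 - \frac{1}{3652} = - \frac{10957}{3652} \approx -3.0003$)
$w - \left(\frac{8234}{-17434} + \frac{7656}{1620}\right) = - \frac{10957}{3652} - \left(\frac{8234}{-17434} + \frac{7656}{1620}\right) = - \frac{10957}{3652} - \left(8234 \left(- \frac{1}{17434}\right) + 7656 \cdot \frac{1}{1620}\right) = - \frac{10957}{3652} - \left(- \frac{179}{379} + \frac{638}{135}\right) = - \frac{10957}{3652} - \frac{217637}{51165} = - \frac{1355425229}{186854580}$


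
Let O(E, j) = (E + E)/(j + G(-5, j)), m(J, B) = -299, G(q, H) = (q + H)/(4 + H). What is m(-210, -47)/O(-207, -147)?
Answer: -20869/198 ≈ -105.40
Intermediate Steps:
G(q, H) = (H + q)/(4 + H)
O(E, j) = 2*E/(j + (-5 + j)/(4 + j)) (O(E, j) = (E + E)/(j + (j - 5)/(4 + j)) = (2*E)/(j + (-5 + j)/(4 + j)) = 2*E/(j + (-5 + j)/(4 + j)))
m(-210, -47)/O(-207, -147) = -299*(-(-5 - 147 - 147*(4 - 147))/(414*(4 - 147))) = -299/(2*(-207)*(-143)/(-5 - 147 - 147*(-143))) = -299/(2*(-207)*(-143)/(-5 - 147 + 21021)) = -299/(2*(-207)*(-143)/20869) = -299/(2*(-207)*(1/20869)*(-143)) = -299/59202/20869 = -299*20869/59202 = -20869/198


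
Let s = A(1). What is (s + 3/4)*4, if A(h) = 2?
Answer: 11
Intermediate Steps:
s = 2
(s + 3/4)*4 = (2 + 3/4)*4 = (2 + 3*(¼))*4 = (2 + ¾)*4 = (11/4)*4 = 11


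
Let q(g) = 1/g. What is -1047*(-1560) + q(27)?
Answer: 44099641/27 ≈ 1.6333e+6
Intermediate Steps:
-1047*(-1560) + q(27) = -1047*(-1560) + 1/27 = 1633320 + 1/27 = 44099641/27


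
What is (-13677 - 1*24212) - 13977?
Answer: -51866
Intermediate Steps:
(-13677 - 1*24212) - 13977 = (-13677 - 24212) - 13977 = -37889 - 13977 = -51866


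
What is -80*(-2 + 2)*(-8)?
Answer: 0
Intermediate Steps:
-80*(-2 + 2)*(-8) = -80*0*(-8) = -16*0*(-8) = 0*(-8) = 0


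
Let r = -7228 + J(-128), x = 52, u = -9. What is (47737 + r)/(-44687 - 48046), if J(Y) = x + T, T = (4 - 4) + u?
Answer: -40552/92733 ≈ -0.43730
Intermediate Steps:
T = -9 (T = (4 - 4) - 9 = 0 - 9 = -9)
J(Y) = 43 (J(Y) = 52 - 9 = 43)
r = -7185 (r = -7228 + 43 = -7185)
(47737 + r)/(-44687 - 48046) = (47737 - 7185)/(-44687 - 48046) = 40552/(-92733) = 40552*(-1/92733) = -40552/92733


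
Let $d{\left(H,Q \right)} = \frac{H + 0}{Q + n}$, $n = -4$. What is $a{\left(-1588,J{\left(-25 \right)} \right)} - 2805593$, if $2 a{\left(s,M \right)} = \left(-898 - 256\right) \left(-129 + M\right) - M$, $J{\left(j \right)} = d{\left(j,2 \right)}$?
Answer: $- \frac{10953515}{4} \approx -2.7384 \cdot 10^{6}$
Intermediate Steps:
$d{\left(H,Q \right)} = \frac{H}{-4 + Q}$ ($d{\left(H,Q \right)} = \frac{H + 0}{Q - 4} = \frac{H}{-4 + Q}$)
$J{\left(j \right)} = - \frac{j}{2}$ ($J{\left(j \right)} = \frac{j}{-4 + 2} = \frac{j}{-2} = j \left(- \frac{1}{2}\right) = - \frac{j}{2}$)
$a{\left(s,M \right)} = 74433 - \frac{1155 M}{2}$ ($a{\left(s,M \right)} = \frac{\left(-898 - 256\right) \left(-129 + M\right) - M}{2} = \frac{- 1154 \left(-129 + M\right) - M}{2} = \frac{\left(148866 - 1154 M\right) - M}{2} = \frac{148866 - 1155 M}{2} = 74433 - \frac{1155 M}{2}$)
$a{\left(-1588,J{\left(-25 \right)} \right)} - 2805593 = \left(74433 - \frac{1155 \left(\left(- \frac{1}{2}\right) \left(-25\right)\right)}{2}\right) - 2805593 = \left(74433 - \frac{28875}{4}\right) - 2805593 = \frac{268857}{4} - 2805593 = - \frac{10953515}{4}$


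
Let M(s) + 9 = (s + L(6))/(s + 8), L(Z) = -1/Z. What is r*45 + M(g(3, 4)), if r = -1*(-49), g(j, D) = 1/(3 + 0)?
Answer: 109801/50 ≈ 2196.0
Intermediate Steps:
g(j, D) = ⅓ (g(j, D) = 1/3 = ⅓)
r = 49
M(s) = -9 + (-⅙ + s)/(8 + s) (M(s) = -9 + (s - 1/6)/(s + 8) = -9 + (s - 1*⅙)/(8 + s) = -9 + (s - ⅙)/(8 + s) = -9 + (-⅙ + s)/(8 + s))
r*45 + M(g(3, 4)) = 49*45 + (-433 - 48*⅓)/(6*(8 + ⅓)) = 2205 + (-433 - 16)/(6*(25/3)) = 2205 + (⅙)*(3/25)*(-449) = 2205 - 449/50 = 109801/50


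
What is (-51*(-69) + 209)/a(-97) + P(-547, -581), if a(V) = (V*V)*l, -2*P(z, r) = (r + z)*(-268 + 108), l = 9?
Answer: -7641609712/84681 ≈ -90240.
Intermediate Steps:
P(z, r) = 80*r + 80*z (P(z, r) = -(r + z)*(-268 + 108)/2 = -(r + z)*(-160)/2 = -(-160*r - 160*z)/2 = 80*r + 80*z)
a(V) = 9*V² (a(V) = (V*V)*9 = V²*9 = 9*V²)
(-51*(-69) + 209)/a(-97) + P(-547, -581) = (-51*(-69) + 209)/((9*(-97)²)) + (80*(-581) + 80*(-547)) = (3519 + 209)/((9*9409)) + (-46480 - 43760) = 3728/84681 - 90240 = -7641609712/84681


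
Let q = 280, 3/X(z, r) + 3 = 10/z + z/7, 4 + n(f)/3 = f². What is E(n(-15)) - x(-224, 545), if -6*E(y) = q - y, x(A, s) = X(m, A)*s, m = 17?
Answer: -291656/3 ≈ -97219.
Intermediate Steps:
n(f) = -12 + 3*f²
X(z, r) = 3/(-3 + 10/z + z/7) (X(z, r) = 3/(-3 + (10/z + z/7)) = 3/(-3 + 10/z + z/7))
x(A, s) = 357*s/2 (x(A, s) = (21*17/(70 + 17² - 21*17))*s = (21*17/(70 + 289 - 357))*s = (21*17/2)*s = (21*17*(½))*s = 357*s/2)
E(y) = -140/3 + y/6 (E(y) = -(280 - y)/6 = -140/3 + y/6)
E(n(-15)) - x(-224, 545) = (-140/3 + (-12 + 3*(-15)²)/6) - 357*545/2 = (-140/3 + (-12 + 3*225)/6) - 1*194565/2 = (-140/3 + (-12 + 675)/6) - 194565/2 = (-140/3 + (⅙)*663) - 194565/2 = (-140/3 + 221/2) - 194565/2 = 383/6 - 194565/2 = -291656/3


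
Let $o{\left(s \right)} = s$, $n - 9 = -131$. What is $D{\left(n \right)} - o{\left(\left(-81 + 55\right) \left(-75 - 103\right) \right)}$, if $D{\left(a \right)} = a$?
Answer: $-4750$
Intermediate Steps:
$n = -122$ ($n = 9 - 131 = -122$)
$D{\left(n \right)} - o{\left(\left(-81 + 55\right) \left(-75 - 103\right) \right)} = -122 - \left(-81 + 55\right) \left(-75 - 103\right) = -122 - \left(-26\right) \left(-178\right) = -122 - 4628 = -4750$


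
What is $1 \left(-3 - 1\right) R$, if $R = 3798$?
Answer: $-15192$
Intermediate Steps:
$1 \left(-3 - 1\right) R = 1 \left(-3 - 1\right) 3798 = 1 \left(-4\right) 3798 = \left(-4\right) 3798 = -15192$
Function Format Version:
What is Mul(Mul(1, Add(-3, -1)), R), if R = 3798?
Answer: -15192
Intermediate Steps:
Mul(Mul(1, Add(-3, -1)), R) = Mul(Mul(1, Add(-3, -1)), 3798) = Mul(Mul(1, -4), 3798) = Mul(-4, 3798) = -15192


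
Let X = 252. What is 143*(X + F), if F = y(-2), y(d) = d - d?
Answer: 36036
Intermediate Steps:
y(d) = 0
F = 0
143*(X + F) = 143*(252 + 0) = 143*252 = 36036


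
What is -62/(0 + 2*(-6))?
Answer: 31/6 ≈ 5.1667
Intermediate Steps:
-62/(0 + 2*(-6)) = -62/(0 - 12) = -62/(-12) = -62*(-1/12) = 31/6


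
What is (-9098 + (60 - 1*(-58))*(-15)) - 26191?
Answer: -37059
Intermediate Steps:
(-9098 + (60 - 1*(-58))*(-15)) - 26191 = (-9098 + (60 + 58)*(-15)) - 26191 = (-9098 + 118*(-15)) - 26191 = (-9098 - 1770) - 26191 = -10868 - 26191 = -37059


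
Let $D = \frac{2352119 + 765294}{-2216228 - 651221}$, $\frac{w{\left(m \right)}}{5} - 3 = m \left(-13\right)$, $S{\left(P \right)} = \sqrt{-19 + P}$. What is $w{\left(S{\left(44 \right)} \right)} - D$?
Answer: $- \frac{68137829}{220573} \approx -308.91$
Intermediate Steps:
$w{\left(m \right)} = 15 - 65 m$ ($w{\left(m \right)} = 15 + 5 m \left(-13\right) = 15 + 5 \left(- 13 m\right) = 15 - 65 m$)
$D = - \frac{239801}{220573}$ ($D = \frac{3117413}{-2867449} = 3117413 \left(- \frac{1}{2867449}\right) = - \frac{239801}{220573} \approx -1.0872$)
$w{\left(S{\left(44 \right)} \right)} - D = \left(15 - 65 \sqrt{-19 + 44}\right) - - \frac{239801}{220573} = \left(15 - 65 \sqrt{25}\right) + \frac{239801}{220573} = \left(15 - 325\right) + \frac{239801}{220573} = -310 + \frac{239801}{220573} = - \frac{68137829}{220573}$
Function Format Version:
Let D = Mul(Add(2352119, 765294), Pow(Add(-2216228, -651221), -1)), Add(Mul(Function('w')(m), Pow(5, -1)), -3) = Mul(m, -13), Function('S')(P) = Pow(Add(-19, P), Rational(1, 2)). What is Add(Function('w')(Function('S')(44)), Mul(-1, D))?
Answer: Rational(-68137829, 220573) ≈ -308.91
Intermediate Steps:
Function('w')(m) = Add(15, Mul(-65, m)) (Function('w')(m) = Add(15, Mul(5, Mul(m, -13))) = Add(15, Mul(5, Mul(-13, m))) = Add(15, Mul(-65, m)))
D = Rational(-239801, 220573) (D = Mul(3117413, Pow(-2867449, -1)) = Mul(3117413, Rational(-1, 2867449)) = Rational(-239801, 220573) ≈ -1.0872)
Add(Function('w')(Function('S')(44)), Mul(-1, D)) = Add(Add(15, Mul(-65, Pow(Add(-19, 44), Rational(1, 2)))), Mul(-1, Rational(-239801, 220573))) = Add(Add(15, Mul(-65, Pow(25, Rational(1, 2)))), Rational(239801, 220573)) = Add(Add(15, Mul(-65, 5)), Rational(239801, 220573)) = Add(Add(15, -325), Rational(239801, 220573)) = Add(-310, Rational(239801, 220573)) = Rational(-68137829, 220573)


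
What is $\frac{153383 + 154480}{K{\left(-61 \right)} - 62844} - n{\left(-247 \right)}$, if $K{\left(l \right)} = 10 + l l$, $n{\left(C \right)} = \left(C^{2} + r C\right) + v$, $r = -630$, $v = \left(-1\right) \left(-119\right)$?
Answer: $- \frac{12812341257}{59113} \approx -2.1674 \cdot 10^{5}$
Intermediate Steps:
$v = 119$
$n{\left(C \right)} = 119 + C^{2} - 630 C$ ($n{\left(C \right)} = \left(C^{2} - 630 C\right) + 119 = 119 + C^{2} - 630 C$)
$K{\left(l \right)} = 10 + l^{2}$
$\frac{153383 + 154480}{K{\left(-61 \right)} - 62844} - n{\left(-247 \right)} = \frac{153383 + 154480}{\left(10 + \left(-61\right)^{2}\right) - 62844} - \left(119 + \left(-247\right)^{2} - -155610\right) = \frac{307863}{\left(10 + 3721\right) - 62844} - \left(119 + 61009 + 155610\right) = \frac{307863}{3731 - 62844} - 216738 = \frac{307863}{-59113} - 216738 = 307863 \left(- \frac{1}{59113}\right) - 216738 = - \frac{307863}{59113} - 216738 = - \frac{12812341257}{59113}$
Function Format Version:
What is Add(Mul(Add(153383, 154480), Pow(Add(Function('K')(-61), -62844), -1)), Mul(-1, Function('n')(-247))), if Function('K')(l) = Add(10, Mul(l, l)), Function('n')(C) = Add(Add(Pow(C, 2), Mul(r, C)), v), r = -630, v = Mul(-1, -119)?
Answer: Rational(-12812341257, 59113) ≈ -2.1674e+5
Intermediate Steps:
v = 119
Function('n')(C) = Add(119, Pow(C, 2), Mul(-630, C)) (Function('n')(C) = Add(Add(Pow(C, 2), Mul(-630, C)), 119) = Add(119, Pow(C, 2), Mul(-630, C)))
Function('K')(l) = Add(10, Pow(l, 2))
Add(Mul(Add(153383, 154480), Pow(Add(Function('K')(-61), -62844), -1)), Mul(-1, Function('n')(-247))) = Add(Mul(Add(153383, 154480), Pow(Add(Add(10, Pow(-61, 2)), -62844), -1)), Mul(-1, Add(119, Pow(-247, 2), Mul(-630, -247)))) = Add(Mul(307863, Pow(Add(Add(10, 3721), -62844), -1)), Mul(-1, Add(119, 61009, 155610))) = Add(Mul(307863, Pow(Add(3731, -62844), -1)), Mul(-1, 216738)) = Add(Mul(307863, Pow(-59113, -1)), -216738) = Add(Mul(307863, Rational(-1, 59113)), -216738) = Add(Rational(-307863, 59113), -216738) = Rational(-12812341257, 59113)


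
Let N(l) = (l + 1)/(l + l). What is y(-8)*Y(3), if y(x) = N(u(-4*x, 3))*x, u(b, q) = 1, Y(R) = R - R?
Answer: 0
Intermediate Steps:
Y(R) = 0
N(l) = (1 + l)/(2*l) (N(l) = (1 + l)/((2*l)) = (1 + l)*(1/(2*l)) = (1 + l)/(2*l))
y(x) = x (y(x) = ((½)*(1 + 1)/1)*x = ((½)*1*2)*x = 1*x = x)
y(-8)*Y(3) = -8*0 = 0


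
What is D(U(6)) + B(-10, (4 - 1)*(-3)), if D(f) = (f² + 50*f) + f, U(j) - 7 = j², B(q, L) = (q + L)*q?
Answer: 4232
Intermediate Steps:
B(q, L) = q*(L + q) (B(q, L) = (L + q)*q = q*(L + q))
U(j) = 7 + j²
D(f) = f² + 51*f
D(U(6)) + B(-10, (4 - 1)*(-3)) = (7 + 6²)*(51 + (7 + 6²)) - 10*((4 - 1)*(-3) - 10) = (7 + 36)*(51 + (7 + 36)) - 10*(3*(-3) - 10) = 43*(51 + 43) - 10*(-9 - 10) = 43*94 - 10*(-19) = 4042 + 190 = 4232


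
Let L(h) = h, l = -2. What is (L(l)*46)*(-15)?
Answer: 1380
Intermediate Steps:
(L(l)*46)*(-15) = -2*46*(-15) = -92*(-15) = 1380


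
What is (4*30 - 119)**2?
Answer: 1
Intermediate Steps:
(4*30 - 119)**2 = (120 - 119)**2 = 1**2 = 1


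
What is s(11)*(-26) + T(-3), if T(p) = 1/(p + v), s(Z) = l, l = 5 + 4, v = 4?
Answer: -233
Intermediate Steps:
l = 9
s(Z) = 9
T(p) = 1/(4 + p) (T(p) = 1/(p + 4) = 1/(4 + p))
s(11)*(-26) + T(-3) = 9*(-26) + 1/(4 - 3) = -234 + 1/1 = -234 + 1 = -233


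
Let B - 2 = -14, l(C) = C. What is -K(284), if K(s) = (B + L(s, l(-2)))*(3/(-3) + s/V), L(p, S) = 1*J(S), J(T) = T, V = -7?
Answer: -582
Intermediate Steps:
B = -12 (B = 2 - 14 = -12)
L(p, S) = S (L(p, S) = 1*S = S)
K(s) = 14 + 2*s (K(s) = (-12 - 2)*(3/(-3) + s/(-7)) = -14*(3*(-⅓) + s*(-⅐)) = -14*(-1 - s/7) = 14 + 2*s)
-K(284) = -(14 + 2*284) = -(14 + 568) = -1*582 = -582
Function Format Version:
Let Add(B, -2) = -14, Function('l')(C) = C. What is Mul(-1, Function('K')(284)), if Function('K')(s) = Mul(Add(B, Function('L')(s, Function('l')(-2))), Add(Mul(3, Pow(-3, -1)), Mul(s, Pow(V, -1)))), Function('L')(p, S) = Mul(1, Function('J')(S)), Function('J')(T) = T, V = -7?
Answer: -582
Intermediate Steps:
B = -12 (B = Add(2, -14) = -12)
Function('L')(p, S) = S (Function('L')(p, S) = Mul(1, S) = S)
Function('K')(s) = Add(14, Mul(2, s)) (Function('K')(s) = Mul(Add(-12, -2), Add(Mul(3, Pow(-3, -1)), Mul(s, Pow(-7, -1)))) = Mul(-14, Add(Mul(3, Rational(-1, 3)), Mul(s, Rational(-1, 7)))) = Mul(-14, Add(-1, Mul(Rational(-1, 7), s))) = Add(14, Mul(2, s)))
Mul(-1, Function('K')(284)) = Mul(-1, Add(14, Mul(2, 284))) = Mul(-1, Add(14, 568)) = Mul(-1, 582) = -582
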